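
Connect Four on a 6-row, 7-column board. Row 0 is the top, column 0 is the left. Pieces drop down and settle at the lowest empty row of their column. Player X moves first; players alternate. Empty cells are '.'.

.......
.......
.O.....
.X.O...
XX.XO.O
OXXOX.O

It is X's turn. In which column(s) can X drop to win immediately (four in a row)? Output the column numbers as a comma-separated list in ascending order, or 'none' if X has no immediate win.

col 0: drop X → no win
col 1: drop X → no win
col 2: drop X → WIN!
col 3: drop X → no win
col 4: drop X → no win
col 5: drop X → no win
col 6: drop X → no win

Answer: 2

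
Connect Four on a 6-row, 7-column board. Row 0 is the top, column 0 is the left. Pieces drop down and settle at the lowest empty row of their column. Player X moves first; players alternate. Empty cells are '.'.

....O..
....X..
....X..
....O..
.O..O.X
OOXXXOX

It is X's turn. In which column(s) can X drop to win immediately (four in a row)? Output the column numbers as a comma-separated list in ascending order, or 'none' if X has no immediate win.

col 0: drop X → no win
col 1: drop X → no win
col 2: drop X → no win
col 3: drop X → no win
col 5: drop X → no win
col 6: drop X → no win

Answer: none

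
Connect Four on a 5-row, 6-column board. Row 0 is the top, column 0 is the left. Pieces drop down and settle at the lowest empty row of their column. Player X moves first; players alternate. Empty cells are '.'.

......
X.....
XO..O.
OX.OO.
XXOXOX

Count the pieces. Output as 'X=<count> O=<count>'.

X=7 O=7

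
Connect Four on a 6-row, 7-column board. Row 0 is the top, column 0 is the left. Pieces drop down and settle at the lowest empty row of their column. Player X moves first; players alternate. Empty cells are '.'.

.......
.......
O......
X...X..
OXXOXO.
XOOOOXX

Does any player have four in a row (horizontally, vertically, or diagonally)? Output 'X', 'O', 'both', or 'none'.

O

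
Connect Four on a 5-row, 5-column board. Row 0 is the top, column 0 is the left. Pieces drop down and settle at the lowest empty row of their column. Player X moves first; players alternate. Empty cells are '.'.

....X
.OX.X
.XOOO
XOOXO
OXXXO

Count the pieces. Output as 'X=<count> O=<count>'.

X=9 O=9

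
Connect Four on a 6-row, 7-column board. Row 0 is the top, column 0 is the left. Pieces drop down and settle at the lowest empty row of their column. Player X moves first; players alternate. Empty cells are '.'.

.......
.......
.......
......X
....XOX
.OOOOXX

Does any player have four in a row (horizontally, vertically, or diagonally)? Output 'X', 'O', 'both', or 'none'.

O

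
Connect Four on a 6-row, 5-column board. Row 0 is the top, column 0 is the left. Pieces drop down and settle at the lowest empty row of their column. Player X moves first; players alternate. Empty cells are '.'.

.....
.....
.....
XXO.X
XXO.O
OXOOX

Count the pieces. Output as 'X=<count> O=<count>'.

X=7 O=6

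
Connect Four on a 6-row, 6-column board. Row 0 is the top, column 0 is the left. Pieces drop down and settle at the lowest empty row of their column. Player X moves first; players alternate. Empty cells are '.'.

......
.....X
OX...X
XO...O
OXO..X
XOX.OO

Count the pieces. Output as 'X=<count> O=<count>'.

X=8 O=8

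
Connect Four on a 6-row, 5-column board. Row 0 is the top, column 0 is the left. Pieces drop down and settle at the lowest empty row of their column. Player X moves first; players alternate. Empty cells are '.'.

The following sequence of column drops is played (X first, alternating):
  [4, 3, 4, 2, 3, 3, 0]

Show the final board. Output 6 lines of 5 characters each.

Move 1: X drops in col 4, lands at row 5
Move 2: O drops in col 3, lands at row 5
Move 3: X drops in col 4, lands at row 4
Move 4: O drops in col 2, lands at row 5
Move 5: X drops in col 3, lands at row 4
Move 6: O drops in col 3, lands at row 3
Move 7: X drops in col 0, lands at row 5

Answer: .....
.....
.....
...O.
...XX
X.OOX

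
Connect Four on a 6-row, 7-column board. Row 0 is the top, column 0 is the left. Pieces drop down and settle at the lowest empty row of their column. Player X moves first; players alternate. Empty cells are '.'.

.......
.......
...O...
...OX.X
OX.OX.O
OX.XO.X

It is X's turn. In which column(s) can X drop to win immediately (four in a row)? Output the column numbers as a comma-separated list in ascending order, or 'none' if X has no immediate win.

Answer: none

Derivation:
col 0: drop X → no win
col 1: drop X → no win
col 2: drop X → no win
col 3: drop X → no win
col 4: drop X → no win
col 5: drop X → no win
col 6: drop X → no win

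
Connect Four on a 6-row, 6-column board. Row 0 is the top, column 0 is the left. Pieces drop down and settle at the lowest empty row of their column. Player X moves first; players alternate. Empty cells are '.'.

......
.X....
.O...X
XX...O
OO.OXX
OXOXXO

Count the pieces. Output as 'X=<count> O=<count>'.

X=9 O=8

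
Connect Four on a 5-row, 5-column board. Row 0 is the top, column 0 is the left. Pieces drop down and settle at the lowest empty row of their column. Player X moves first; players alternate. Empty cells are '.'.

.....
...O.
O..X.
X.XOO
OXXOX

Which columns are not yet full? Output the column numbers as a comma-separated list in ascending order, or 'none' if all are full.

Answer: 0,1,2,3,4

Derivation:
col 0: top cell = '.' → open
col 1: top cell = '.' → open
col 2: top cell = '.' → open
col 3: top cell = '.' → open
col 4: top cell = '.' → open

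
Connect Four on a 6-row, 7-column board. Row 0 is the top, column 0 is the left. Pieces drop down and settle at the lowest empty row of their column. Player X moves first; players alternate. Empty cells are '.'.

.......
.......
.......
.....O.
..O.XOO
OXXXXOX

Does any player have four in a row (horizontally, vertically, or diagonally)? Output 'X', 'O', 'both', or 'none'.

X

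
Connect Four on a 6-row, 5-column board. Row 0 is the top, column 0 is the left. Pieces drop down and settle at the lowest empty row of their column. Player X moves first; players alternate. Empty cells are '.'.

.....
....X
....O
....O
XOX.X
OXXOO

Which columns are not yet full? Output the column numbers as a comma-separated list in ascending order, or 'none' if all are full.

Answer: 0,1,2,3,4

Derivation:
col 0: top cell = '.' → open
col 1: top cell = '.' → open
col 2: top cell = '.' → open
col 3: top cell = '.' → open
col 4: top cell = '.' → open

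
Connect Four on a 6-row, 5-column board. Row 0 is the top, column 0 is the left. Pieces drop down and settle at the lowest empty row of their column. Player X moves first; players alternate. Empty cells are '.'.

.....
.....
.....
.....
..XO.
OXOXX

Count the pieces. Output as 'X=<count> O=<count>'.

X=4 O=3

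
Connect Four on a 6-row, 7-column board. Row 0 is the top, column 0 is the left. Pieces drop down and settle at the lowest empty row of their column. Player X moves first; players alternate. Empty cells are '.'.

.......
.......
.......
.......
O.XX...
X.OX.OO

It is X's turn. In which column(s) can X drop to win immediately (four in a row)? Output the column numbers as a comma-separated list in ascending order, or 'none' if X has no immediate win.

Answer: none

Derivation:
col 0: drop X → no win
col 1: drop X → no win
col 2: drop X → no win
col 3: drop X → no win
col 4: drop X → no win
col 5: drop X → no win
col 6: drop X → no win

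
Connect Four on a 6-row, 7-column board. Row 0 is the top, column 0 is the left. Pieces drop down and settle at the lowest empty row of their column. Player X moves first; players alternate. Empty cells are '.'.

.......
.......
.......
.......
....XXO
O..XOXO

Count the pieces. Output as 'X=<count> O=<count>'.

X=4 O=4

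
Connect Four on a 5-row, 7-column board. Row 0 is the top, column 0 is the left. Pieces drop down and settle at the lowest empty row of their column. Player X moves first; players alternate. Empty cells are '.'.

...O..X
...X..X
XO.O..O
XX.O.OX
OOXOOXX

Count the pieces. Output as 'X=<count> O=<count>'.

X=10 O=10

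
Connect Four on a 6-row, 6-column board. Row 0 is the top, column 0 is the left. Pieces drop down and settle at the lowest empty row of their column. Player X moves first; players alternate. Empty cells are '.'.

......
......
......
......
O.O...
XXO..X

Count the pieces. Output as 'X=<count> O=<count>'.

X=3 O=3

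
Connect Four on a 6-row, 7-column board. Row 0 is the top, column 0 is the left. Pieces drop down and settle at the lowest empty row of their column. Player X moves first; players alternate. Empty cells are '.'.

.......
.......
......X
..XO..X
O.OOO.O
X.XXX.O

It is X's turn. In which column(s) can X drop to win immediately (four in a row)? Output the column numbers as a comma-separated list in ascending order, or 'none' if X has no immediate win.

Answer: 1,5

Derivation:
col 0: drop X → no win
col 1: drop X → WIN!
col 2: drop X → no win
col 3: drop X → no win
col 4: drop X → no win
col 5: drop X → WIN!
col 6: drop X → no win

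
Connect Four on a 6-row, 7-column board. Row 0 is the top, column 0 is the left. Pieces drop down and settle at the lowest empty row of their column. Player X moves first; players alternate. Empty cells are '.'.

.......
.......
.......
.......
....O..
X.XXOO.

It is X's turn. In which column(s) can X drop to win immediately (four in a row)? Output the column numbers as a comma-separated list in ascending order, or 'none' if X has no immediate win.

col 0: drop X → no win
col 1: drop X → WIN!
col 2: drop X → no win
col 3: drop X → no win
col 4: drop X → no win
col 5: drop X → no win
col 6: drop X → no win

Answer: 1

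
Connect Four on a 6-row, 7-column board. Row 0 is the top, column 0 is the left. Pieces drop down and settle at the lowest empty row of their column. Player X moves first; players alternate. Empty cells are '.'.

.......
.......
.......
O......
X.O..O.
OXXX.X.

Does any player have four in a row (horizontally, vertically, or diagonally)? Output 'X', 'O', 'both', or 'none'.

none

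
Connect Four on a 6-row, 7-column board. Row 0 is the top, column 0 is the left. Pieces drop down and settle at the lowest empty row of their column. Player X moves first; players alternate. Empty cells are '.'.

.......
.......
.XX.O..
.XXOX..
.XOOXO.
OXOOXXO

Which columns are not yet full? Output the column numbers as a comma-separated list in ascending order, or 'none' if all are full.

Answer: 0,1,2,3,4,5,6

Derivation:
col 0: top cell = '.' → open
col 1: top cell = '.' → open
col 2: top cell = '.' → open
col 3: top cell = '.' → open
col 4: top cell = '.' → open
col 5: top cell = '.' → open
col 6: top cell = '.' → open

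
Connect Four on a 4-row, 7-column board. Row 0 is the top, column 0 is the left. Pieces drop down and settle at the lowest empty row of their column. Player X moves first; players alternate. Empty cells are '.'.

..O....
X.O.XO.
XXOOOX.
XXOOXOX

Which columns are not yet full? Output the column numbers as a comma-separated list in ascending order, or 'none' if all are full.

col 0: top cell = '.' → open
col 1: top cell = '.' → open
col 2: top cell = 'O' → FULL
col 3: top cell = '.' → open
col 4: top cell = '.' → open
col 5: top cell = '.' → open
col 6: top cell = '.' → open

Answer: 0,1,3,4,5,6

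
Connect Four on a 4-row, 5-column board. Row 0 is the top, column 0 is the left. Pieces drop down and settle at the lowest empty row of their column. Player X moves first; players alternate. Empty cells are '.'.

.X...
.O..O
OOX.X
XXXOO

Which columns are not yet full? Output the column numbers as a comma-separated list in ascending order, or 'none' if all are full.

col 0: top cell = '.' → open
col 1: top cell = 'X' → FULL
col 2: top cell = '.' → open
col 3: top cell = '.' → open
col 4: top cell = '.' → open

Answer: 0,2,3,4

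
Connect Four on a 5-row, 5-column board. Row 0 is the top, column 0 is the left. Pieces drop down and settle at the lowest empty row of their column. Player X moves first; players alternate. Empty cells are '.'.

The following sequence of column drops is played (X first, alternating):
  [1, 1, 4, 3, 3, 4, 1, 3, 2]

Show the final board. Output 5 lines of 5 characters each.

Answer: .....
.....
.X.O.
.O.XO
.XXOX

Derivation:
Move 1: X drops in col 1, lands at row 4
Move 2: O drops in col 1, lands at row 3
Move 3: X drops in col 4, lands at row 4
Move 4: O drops in col 3, lands at row 4
Move 5: X drops in col 3, lands at row 3
Move 6: O drops in col 4, lands at row 3
Move 7: X drops in col 1, lands at row 2
Move 8: O drops in col 3, lands at row 2
Move 9: X drops in col 2, lands at row 4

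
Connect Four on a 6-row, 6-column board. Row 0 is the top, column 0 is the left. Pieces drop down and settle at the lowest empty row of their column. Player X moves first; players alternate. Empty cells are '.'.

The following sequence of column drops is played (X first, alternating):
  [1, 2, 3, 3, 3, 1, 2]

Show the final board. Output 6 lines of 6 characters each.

Move 1: X drops in col 1, lands at row 5
Move 2: O drops in col 2, lands at row 5
Move 3: X drops in col 3, lands at row 5
Move 4: O drops in col 3, lands at row 4
Move 5: X drops in col 3, lands at row 3
Move 6: O drops in col 1, lands at row 4
Move 7: X drops in col 2, lands at row 4

Answer: ......
......
......
...X..
.OXO..
.XOX..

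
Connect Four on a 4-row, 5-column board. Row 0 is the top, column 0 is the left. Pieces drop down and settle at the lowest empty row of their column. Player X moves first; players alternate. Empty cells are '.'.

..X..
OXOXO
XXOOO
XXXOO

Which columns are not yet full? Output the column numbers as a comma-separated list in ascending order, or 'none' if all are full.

Answer: 0,1,3,4

Derivation:
col 0: top cell = '.' → open
col 1: top cell = '.' → open
col 2: top cell = 'X' → FULL
col 3: top cell = '.' → open
col 4: top cell = '.' → open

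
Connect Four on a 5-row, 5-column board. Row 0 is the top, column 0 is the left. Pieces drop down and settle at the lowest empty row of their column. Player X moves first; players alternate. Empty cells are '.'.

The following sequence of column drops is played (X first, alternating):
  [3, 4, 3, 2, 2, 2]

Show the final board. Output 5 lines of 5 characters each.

Answer: .....
.....
..O..
..XX.
..OXO

Derivation:
Move 1: X drops in col 3, lands at row 4
Move 2: O drops in col 4, lands at row 4
Move 3: X drops in col 3, lands at row 3
Move 4: O drops in col 2, lands at row 4
Move 5: X drops in col 2, lands at row 3
Move 6: O drops in col 2, lands at row 2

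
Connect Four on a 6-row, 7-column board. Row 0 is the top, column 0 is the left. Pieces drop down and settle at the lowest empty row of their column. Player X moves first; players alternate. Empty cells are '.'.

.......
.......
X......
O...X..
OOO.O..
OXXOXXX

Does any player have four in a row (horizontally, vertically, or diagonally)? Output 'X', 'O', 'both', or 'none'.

none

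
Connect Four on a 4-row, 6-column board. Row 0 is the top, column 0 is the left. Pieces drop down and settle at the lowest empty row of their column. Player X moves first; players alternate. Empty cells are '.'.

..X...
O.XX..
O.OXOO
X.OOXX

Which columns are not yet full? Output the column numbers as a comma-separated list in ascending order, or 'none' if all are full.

Answer: 0,1,3,4,5

Derivation:
col 0: top cell = '.' → open
col 1: top cell = '.' → open
col 2: top cell = 'X' → FULL
col 3: top cell = '.' → open
col 4: top cell = '.' → open
col 5: top cell = '.' → open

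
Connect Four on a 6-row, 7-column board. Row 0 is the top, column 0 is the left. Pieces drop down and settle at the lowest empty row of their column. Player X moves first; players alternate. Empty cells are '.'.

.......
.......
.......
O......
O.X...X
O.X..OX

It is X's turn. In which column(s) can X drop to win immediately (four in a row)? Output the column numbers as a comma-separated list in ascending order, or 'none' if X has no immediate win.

col 0: drop X → no win
col 1: drop X → no win
col 2: drop X → no win
col 3: drop X → no win
col 4: drop X → no win
col 5: drop X → no win
col 6: drop X → no win

Answer: none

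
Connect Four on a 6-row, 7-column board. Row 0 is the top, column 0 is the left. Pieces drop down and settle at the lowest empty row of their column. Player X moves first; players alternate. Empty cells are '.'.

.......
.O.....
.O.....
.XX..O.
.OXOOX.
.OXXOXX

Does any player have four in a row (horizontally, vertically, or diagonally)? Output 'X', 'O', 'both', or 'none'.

none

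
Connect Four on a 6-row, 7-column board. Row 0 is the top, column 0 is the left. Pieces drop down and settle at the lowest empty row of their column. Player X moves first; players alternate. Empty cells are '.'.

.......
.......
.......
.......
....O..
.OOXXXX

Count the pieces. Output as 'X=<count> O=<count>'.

X=4 O=3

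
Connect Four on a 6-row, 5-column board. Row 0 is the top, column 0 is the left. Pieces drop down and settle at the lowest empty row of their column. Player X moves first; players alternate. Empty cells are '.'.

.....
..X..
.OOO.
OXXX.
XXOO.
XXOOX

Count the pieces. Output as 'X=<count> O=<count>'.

X=9 O=8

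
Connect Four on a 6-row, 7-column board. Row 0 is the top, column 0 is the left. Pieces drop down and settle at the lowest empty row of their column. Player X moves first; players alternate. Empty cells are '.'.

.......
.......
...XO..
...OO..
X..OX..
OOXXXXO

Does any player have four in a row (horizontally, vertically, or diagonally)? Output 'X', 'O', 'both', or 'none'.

X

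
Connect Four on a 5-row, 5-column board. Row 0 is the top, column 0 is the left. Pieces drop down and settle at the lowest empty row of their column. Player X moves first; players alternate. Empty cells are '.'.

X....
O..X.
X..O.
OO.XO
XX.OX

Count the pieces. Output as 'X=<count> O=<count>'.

X=7 O=6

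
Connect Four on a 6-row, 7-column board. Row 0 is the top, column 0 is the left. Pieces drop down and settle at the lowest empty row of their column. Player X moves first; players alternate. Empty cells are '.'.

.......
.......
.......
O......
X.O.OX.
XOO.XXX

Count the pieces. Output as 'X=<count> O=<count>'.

X=6 O=5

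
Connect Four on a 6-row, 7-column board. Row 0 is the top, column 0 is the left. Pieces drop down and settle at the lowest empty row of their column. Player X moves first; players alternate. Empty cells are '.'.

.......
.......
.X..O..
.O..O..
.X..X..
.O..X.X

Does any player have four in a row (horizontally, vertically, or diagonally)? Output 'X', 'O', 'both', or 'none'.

none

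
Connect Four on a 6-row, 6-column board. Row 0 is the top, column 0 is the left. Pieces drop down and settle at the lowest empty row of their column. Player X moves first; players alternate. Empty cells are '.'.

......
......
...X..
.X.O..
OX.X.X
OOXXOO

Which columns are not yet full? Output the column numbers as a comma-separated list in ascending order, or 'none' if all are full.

Answer: 0,1,2,3,4,5

Derivation:
col 0: top cell = '.' → open
col 1: top cell = '.' → open
col 2: top cell = '.' → open
col 3: top cell = '.' → open
col 4: top cell = '.' → open
col 5: top cell = '.' → open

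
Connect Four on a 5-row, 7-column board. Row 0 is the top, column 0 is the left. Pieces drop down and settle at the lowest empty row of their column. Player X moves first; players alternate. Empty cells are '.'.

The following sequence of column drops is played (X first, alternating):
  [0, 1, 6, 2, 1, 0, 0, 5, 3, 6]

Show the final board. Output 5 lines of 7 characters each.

Answer: .......
.......
X......
OX....O
XOOX.OX

Derivation:
Move 1: X drops in col 0, lands at row 4
Move 2: O drops in col 1, lands at row 4
Move 3: X drops in col 6, lands at row 4
Move 4: O drops in col 2, lands at row 4
Move 5: X drops in col 1, lands at row 3
Move 6: O drops in col 0, lands at row 3
Move 7: X drops in col 0, lands at row 2
Move 8: O drops in col 5, lands at row 4
Move 9: X drops in col 3, lands at row 4
Move 10: O drops in col 6, lands at row 3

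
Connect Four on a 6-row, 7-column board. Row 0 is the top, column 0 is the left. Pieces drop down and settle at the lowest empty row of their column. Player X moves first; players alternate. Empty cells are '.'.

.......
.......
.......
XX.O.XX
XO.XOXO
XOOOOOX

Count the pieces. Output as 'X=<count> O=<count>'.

X=9 O=9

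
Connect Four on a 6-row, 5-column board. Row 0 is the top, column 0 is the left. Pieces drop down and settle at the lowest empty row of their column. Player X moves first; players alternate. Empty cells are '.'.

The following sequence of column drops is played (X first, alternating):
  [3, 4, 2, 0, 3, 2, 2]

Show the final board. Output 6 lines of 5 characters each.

Move 1: X drops in col 3, lands at row 5
Move 2: O drops in col 4, lands at row 5
Move 3: X drops in col 2, lands at row 5
Move 4: O drops in col 0, lands at row 5
Move 5: X drops in col 3, lands at row 4
Move 6: O drops in col 2, lands at row 4
Move 7: X drops in col 2, lands at row 3

Answer: .....
.....
.....
..X..
..OX.
O.XXO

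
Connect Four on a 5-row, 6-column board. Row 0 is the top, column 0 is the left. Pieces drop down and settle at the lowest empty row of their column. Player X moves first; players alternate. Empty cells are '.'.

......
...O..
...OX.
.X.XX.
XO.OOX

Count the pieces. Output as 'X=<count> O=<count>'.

X=6 O=5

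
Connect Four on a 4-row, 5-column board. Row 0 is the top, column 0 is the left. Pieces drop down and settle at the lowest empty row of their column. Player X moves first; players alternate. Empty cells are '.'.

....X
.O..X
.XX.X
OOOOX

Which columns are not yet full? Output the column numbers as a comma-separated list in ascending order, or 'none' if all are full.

Answer: 0,1,2,3

Derivation:
col 0: top cell = '.' → open
col 1: top cell = '.' → open
col 2: top cell = '.' → open
col 3: top cell = '.' → open
col 4: top cell = 'X' → FULL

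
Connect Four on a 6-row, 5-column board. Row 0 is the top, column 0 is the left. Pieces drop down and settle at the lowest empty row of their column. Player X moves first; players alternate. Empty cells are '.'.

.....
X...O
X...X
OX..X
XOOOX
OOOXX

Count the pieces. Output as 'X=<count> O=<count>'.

X=9 O=8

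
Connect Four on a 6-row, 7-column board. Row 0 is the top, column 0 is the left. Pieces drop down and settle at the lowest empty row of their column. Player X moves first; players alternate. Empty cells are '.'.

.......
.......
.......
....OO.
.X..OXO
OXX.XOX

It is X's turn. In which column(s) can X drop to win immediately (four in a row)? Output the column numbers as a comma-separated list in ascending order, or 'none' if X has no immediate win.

col 0: drop X → no win
col 1: drop X → no win
col 2: drop X → no win
col 3: drop X → WIN!
col 4: drop X → no win
col 5: drop X → no win
col 6: drop X → no win

Answer: 3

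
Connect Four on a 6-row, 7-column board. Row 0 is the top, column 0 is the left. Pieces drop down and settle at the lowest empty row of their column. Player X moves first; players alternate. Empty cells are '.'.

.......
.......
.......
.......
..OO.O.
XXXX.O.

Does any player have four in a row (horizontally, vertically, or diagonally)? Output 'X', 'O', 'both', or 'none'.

X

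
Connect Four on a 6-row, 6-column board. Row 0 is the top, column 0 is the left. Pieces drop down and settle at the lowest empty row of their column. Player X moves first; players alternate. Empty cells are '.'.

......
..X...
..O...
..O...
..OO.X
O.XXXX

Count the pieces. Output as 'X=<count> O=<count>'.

X=6 O=5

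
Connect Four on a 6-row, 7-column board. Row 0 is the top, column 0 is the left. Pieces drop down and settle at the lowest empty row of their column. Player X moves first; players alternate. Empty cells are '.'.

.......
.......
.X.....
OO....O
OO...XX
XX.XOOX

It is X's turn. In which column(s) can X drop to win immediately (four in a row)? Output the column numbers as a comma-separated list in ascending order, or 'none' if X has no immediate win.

col 0: drop X → no win
col 1: drop X → no win
col 2: drop X → WIN!
col 3: drop X → no win
col 4: drop X → no win
col 5: drop X → no win
col 6: drop X → no win

Answer: 2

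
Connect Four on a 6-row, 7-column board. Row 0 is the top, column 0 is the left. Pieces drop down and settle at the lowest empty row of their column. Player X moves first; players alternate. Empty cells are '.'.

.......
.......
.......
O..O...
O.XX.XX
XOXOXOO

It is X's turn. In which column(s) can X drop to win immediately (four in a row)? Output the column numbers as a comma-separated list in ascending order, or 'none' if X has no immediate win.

Answer: 4

Derivation:
col 0: drop X → no win
col 1: drop X → no win
col 2: drop X → no win
col 3: drop X → no win
col 4: drop X → WIN!
col 5: drop X → no win
col 6: drop X → no win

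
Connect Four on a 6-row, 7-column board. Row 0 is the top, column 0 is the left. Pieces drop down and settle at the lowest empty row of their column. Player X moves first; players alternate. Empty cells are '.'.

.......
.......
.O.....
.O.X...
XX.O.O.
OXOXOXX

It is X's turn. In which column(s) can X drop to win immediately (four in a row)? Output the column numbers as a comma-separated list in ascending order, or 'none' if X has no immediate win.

col 0: drop X → no win
col 1: drop X → no win
col 2: drop X → no win
col 3: drop X → no win
col 4: drop X → no win
col 5: drop X → no win
col 6: drop X → no win

Answer: none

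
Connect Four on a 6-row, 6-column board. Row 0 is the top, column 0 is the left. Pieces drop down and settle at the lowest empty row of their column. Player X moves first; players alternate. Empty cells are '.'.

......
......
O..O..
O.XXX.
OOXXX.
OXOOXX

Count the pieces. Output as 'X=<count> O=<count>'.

X=9 O=8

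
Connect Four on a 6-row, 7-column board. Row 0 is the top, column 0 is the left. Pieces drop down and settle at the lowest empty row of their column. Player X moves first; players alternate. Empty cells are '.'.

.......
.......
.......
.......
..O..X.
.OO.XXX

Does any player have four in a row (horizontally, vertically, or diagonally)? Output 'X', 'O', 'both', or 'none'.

none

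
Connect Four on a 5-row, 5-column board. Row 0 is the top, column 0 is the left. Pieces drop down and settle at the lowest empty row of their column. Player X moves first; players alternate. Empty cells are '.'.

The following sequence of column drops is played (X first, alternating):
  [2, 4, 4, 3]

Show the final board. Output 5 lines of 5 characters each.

Answer: .....
.....
.....
....X
..XOO

Derivation:
Move 1: X drops in col 2, lands at row 4
Move 2: O drops in col 4, lands at row 4
Move 3: X drops in col 4, lands at row 3
Move 4: O drops in col 3, lands at row 4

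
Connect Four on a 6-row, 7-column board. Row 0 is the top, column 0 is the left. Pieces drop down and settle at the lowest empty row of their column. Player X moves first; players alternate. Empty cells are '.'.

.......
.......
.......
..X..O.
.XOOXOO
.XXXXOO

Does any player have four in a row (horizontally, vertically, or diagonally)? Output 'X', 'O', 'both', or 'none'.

X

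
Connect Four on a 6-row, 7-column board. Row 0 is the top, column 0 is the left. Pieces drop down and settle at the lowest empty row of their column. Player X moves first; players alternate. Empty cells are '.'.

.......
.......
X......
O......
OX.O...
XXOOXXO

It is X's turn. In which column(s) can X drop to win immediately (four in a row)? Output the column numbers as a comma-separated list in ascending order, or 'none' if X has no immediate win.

Answer: none

Derivation:
col 0: drop X → no win
col 1: drop X → no win
col 2: drop X → no win
col 3: drop X → no win
col 4: drop X → no win
col 5: drop X → no win
col 6: drop X → no win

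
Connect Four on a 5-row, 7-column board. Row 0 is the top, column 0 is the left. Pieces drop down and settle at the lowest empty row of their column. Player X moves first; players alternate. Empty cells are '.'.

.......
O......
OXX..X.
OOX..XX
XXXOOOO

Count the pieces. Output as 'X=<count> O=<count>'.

X=9 O=8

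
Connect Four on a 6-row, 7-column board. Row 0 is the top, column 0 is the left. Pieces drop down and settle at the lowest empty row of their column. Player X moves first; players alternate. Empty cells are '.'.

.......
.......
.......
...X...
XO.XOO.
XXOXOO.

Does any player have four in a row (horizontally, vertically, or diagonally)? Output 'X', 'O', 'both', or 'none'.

none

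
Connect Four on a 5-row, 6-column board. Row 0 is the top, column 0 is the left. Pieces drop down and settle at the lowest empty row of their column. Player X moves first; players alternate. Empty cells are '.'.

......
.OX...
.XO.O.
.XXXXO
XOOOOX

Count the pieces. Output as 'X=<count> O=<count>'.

X=8 O=8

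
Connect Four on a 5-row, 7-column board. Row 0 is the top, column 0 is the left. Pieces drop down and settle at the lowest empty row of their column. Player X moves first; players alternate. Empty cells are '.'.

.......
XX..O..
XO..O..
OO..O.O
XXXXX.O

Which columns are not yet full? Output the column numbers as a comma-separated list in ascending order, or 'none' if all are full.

col 0: top cell = '.' → open
col 1: top cell = '.' → open
col 2: top cell = '.' → open
col 3: top cell = '.' → open
col 4: top cell = '.' → open
col 5: top cell = '.' → open
col 6: top cell = '.' → open

Answer: 0,1,2,3,4,5,6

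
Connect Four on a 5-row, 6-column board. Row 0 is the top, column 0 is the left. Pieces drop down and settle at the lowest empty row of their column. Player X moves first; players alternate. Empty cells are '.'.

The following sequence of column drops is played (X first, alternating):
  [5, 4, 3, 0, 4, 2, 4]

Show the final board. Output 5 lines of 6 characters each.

Move 1: X drops in col 5, lands at row 4
Move 2: O drops in col 4, lands at row 4
Move 3: X drops in col 3, lands at row 4
Move 4: O drops in col 0, lands at row 4
Move 5: X drops in col 4, lands at row 3
Move 6: O drops in col 2, lands at row 4
Move 7: X drops in col 4, lands at row 2

Answer: ......
......
....X.
....X.
O.OXOX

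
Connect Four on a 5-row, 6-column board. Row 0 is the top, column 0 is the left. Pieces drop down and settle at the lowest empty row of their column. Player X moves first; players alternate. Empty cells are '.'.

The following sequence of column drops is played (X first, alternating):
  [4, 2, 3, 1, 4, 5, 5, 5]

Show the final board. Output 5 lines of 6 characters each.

Answer: ......
......
.....O
....XX
.OOXXO

Derivation:
Move 1: X drops in col 4, lands at row 4
Move 2: O drops in col 2, lands at row 4
Move 3: X drops in col 3, lands at row 4
Move 4: O drops in col 1, lands at row 4
Move 5: X drops in col 4, lands at row 3
Move 6: O drops in col 5, lands at row 4
Move 7: X drops in col 5, lands at row 3
Move 8: O drops in col 5, lands at row 2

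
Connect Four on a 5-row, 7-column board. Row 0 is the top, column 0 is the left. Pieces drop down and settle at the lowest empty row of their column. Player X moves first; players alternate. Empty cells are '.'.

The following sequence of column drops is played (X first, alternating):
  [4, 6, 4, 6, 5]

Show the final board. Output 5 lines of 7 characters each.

Move 1: X drops in col 4, lands at row 4
Move 2: O drops in col 6, lands at row 4
Move 3: X drops in col 4, lands at row 3
Move 4: O drops in col 6, lands at row 3
Move 5: X drops in col 5, lands at row 4

Answer: .......
.......
.......
....X.O
....XXO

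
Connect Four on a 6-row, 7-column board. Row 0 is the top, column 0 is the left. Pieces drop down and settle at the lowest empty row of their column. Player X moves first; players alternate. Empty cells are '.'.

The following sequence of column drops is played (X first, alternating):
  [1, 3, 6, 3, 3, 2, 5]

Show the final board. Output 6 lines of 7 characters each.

Answer: .......
.......
.......
...X...
...O...
.XOO.XX

Derivation:
Move 1: X drops in col 1, lands at row 5
Move 2: O drops in col 3, lands at row 5
Move 3: X drops in col 6, lands at row 5
Move 4: O drops in col 3, lands at row 4
Move 5: X drops in col 3, lands at row 3
Move 6: O drops in col 2, lands at row 5
Move 7: X drops in col 5, lands at row 5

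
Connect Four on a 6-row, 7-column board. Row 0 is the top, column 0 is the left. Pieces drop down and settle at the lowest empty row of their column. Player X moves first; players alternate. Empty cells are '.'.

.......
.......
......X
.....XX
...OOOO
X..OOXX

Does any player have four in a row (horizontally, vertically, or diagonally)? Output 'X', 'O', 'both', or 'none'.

O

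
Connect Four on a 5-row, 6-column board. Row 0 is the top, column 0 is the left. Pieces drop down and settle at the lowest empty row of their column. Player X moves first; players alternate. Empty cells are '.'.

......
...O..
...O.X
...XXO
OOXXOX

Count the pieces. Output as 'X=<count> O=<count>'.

X=6 O=6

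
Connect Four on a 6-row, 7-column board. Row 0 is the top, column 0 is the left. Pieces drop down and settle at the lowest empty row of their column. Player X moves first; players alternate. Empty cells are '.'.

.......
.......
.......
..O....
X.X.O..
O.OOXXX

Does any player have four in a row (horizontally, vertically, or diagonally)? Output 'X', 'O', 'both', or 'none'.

none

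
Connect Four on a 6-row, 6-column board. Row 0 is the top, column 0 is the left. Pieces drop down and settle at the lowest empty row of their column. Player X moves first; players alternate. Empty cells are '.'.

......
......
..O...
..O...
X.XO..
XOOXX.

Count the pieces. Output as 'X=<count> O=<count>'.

X=5 O=5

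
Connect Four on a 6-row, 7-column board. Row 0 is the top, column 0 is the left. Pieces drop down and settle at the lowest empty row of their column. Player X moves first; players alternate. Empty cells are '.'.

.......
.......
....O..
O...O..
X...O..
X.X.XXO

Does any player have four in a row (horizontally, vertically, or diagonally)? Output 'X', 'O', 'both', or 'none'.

none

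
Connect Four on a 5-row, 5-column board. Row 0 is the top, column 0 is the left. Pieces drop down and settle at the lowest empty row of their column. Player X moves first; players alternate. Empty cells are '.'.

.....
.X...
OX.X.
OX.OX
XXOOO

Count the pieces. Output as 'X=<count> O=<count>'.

X=7 O=6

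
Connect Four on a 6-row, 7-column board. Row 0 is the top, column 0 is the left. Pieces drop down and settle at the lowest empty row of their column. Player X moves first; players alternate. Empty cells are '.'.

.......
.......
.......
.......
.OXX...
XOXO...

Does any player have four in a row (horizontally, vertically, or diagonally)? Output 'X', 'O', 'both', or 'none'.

none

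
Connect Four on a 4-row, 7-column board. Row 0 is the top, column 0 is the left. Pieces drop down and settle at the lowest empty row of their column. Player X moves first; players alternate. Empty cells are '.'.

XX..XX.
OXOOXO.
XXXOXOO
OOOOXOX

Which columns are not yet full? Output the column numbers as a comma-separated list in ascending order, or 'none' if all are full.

Answer: 2,3,6

Derivation:
col 0: top cell = 'X' → FULL
col 1: top cell = 'X' → FULL
col 2: top cell = '.' → open
col 3: top cell = '.' → open
col 4: top cell = 'X' → FULL
col 5: top cell = 'X' → FULL
col 6: top cell = '.' → open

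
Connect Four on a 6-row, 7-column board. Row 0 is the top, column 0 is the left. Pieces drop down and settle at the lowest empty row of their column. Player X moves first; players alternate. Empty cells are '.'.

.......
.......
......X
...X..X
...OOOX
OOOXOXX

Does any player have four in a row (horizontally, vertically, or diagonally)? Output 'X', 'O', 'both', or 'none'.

X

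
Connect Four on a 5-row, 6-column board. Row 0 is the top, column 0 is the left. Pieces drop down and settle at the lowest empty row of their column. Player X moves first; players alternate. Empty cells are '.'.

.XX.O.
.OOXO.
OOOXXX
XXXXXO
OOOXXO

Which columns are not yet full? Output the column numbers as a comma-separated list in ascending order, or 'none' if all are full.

Answer: 0,3,5

Derivation:
col 0: top cell = '.' → open
col 1: top cell = 'X' → FULL
col 2: top cell = 'X' → FULL
col 3: top cell = '.' → open
col 4: top cell = 'O' → FULL
col 5: top cell = '.' → open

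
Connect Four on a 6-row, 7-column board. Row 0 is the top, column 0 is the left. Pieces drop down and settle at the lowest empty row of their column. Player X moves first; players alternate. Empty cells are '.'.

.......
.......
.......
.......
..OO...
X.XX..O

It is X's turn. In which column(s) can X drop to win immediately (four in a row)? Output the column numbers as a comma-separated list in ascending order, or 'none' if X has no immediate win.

col 0: drop X → no win
col 1: drop X → WIN!
col 2: drop X → no win
col 3: drop X → no win
col 4: drop X → no win
col 5: drop X → no win
col 6: drop X → no win

Answer: 1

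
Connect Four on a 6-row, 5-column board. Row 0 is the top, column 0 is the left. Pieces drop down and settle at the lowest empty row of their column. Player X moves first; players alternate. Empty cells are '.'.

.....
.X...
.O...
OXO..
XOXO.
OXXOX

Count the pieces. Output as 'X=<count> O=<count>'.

X=7 O=7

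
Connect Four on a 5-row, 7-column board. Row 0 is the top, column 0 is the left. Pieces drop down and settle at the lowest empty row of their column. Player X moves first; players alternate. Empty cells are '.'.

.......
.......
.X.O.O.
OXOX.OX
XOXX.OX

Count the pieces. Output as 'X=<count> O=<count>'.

X=8 O=7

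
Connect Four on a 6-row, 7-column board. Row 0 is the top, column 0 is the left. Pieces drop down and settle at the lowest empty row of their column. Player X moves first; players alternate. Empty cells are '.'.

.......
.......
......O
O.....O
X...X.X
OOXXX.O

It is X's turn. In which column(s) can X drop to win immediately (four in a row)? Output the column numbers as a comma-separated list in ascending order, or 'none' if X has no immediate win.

Answer: 5

Derivation:
col 0: drop X → no win
col 1: drop X → no win
col 2: drop X → no win
col 3: drop X → no win
col 4: drop X → no win
col 5: drop X → WIN!
col 6: drop X → no win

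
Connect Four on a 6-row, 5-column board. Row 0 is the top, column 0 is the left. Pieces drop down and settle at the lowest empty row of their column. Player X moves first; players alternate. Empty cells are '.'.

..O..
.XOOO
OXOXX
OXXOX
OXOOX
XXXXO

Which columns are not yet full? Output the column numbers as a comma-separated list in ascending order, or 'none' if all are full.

col 0: top cell = '.' → open
col 1: top cell = '.' → open
col 2: top cell = 'O' → FULL
col 3: top cell = '.' → open
col 4: top cell = '.' → open

Answer: 0,1,3,4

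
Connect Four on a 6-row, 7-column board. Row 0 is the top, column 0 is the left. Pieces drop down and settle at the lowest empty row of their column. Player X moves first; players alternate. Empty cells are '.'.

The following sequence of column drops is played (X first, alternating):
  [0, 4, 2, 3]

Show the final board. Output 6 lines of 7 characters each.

Answer: .......
.......
.......
.......
.......
X.XOO..

Derivation:
Move 1: X drops in col 0, lands at row 5
Move 2: O drops in col 4, lands at row 5
Move 3: X drops in col 2, lands at row 5
Move 4: O drops in col 3, lands at row 5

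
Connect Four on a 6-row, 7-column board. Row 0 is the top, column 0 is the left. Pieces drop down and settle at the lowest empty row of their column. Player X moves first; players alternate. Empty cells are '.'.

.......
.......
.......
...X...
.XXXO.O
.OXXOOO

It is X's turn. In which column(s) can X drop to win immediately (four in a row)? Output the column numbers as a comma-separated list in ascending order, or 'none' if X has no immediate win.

col 0: drop X → no win
col 1: drop X → no win
col 2: drop X → no win
col 3: drop X → WIN!
col 4: drop X → no win
col 5: drop X → no win
col 6: drop X → no win

Answer: 3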